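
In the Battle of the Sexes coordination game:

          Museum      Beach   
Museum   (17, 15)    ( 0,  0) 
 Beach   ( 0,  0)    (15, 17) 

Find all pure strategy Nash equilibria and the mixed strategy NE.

Pure NE: (Museum, Museum) and (Beach, Beach); Mixed NE: p = 0.5312, q = 0.4688

Work:
Check pure NE:
(Museum, Museum): (17, 15) - no unilateral deviation beneficial
(Beach, Beach): (15, 17) - no unilateral deviation beneficial
Mixed NE: P1 plays Museum with p = 0.5312, P2 plays Museum with q = 0.4688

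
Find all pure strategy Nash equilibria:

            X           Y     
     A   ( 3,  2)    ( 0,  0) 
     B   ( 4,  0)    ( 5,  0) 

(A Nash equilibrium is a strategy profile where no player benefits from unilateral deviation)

Nash equilibrium: (B, X), (B, Y)

Work:
Best responses:
  P1 vs X: payoffs [3, 4] → best response B (payoff 4)
  P1 vs Y: payoffs [0, 5] → best response B (payoff 5)
  P2 vs A: payoffs [2, 0] → best response X (payoff 2)
  P2 vs B: payoffs [0, 0] → best response X/Y (payoff 0)
Mutual best responses: (B,X), (B,Y) → Nash equilibria.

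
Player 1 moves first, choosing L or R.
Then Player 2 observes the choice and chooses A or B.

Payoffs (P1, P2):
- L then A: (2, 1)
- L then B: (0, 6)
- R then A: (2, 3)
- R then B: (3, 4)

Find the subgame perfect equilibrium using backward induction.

P1 plays R, P2 plays B after L and B after R; Payoff (3, 4)

Work:
Backward induction:
After L: P2 chooses B → P1 gets 0
After R: P2 chooses B → P1 gets 3
P1 chooses R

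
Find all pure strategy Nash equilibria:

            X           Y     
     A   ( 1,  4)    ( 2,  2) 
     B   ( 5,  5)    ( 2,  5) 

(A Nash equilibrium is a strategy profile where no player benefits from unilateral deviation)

Nash equilibrium: (B, X), (B, Y)

Work:
Best responses:
  P1 vs X: payoffs [1, 5] → best response B (payoff 5)
  P1 vs Y: payoffs [2, 2] → best response A/B (payoff 2)
  P2 vs A: payoffs [4, 2] → best response X (payoff 4)
  P2 vs B: payoffs [5, 5] → best response X/Y (payoff 5)
Mutual best responses: (B,X), (B,Y) → Nash equilibria.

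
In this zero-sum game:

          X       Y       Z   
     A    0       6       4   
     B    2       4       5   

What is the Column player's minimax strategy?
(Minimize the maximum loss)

Column should play X, value = 2

Work:
Column player minimizes Row's maximum payoff:
Column X: max payoff to Row = 2
Column Y: max payoff to Row = 6
Column Z: max payoff to Row = 5
Minimum is 2, achieved by column X.
Minimax strategy: X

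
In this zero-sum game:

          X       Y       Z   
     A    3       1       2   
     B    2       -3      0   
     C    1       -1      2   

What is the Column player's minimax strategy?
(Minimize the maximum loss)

Column should play Y, value = 1

Work:
Column player minimizes Row's maximum payoff:
Column X: max payoff to Row = 3
Column Y: max payoff to Row = 1
Column Z: max payoff to Row = 2
Minimum is 1, achieved by column Y.
Minimax strategy: Y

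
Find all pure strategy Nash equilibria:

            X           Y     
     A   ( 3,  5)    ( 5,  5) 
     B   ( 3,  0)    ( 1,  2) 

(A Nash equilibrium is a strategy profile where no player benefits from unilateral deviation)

Nash equilibrium: (A, X), (A, Y)

Work:
Best responses:
  P1 vs X: payoffs [3, 3] → best response A/B (payoff 3)
  P1 vs Y: payoffs [5, 1] → best response A (payoff 5)
  P2 vs A: payoffs [5, 5] → best response X/Y (payoff 5)
  P2 vs B: payoffs [0, 2] → best response Y (payoff 2)
Mutual best responses: (A,X), (A,Y) → Nash equilibria.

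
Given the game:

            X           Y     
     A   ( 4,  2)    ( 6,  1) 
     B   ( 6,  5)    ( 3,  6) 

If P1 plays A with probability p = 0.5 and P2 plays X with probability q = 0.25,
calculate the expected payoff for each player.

E[P1] = 4.625, E[P2] = 3.5

Work:
E[P1] = p·q·π₁(A,X) + p·(1-q)·π₁(A,Y) + (1-p)·q·π₁(B,X) + (1-p)·(1-q)·π₁(B,Y)
= 0.5·0.25·4 + 0.5·0.75·6 + 0.5·0.25·6 + 0.5·0.75·3
= 4.625

E[P2] = 3.5 (similar calculation)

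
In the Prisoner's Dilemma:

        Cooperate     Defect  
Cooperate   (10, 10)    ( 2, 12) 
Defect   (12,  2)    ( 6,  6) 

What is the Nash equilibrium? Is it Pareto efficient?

(Defect, Defect) is NE; not Pareto efficient

Work:
Defect dominates Cooperate for both players:
If P2 cooperates: Defect (12) > Cooperate (10)
If P2 defects: Defect (6) > Cooperate (2)
NE: (Defect, Defect) with payoff (6, 6)
But (Cooperate, Cooperate) = (10, 10) Pareto dominates (6, 6)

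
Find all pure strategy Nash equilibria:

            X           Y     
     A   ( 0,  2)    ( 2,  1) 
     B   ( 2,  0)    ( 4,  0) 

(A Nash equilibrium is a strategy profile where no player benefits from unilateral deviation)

Nash equilibrium: (B, X), (B, Y)

Work:
Best responses:
  P1 vs X: payoffs [0, 2] → best response B (payoff 2)
  P1 vs Y: payoffs [2, 4] → best response B (payoff 4)
  P2 vs A: payoffs [2, 1] → best response X (payoff 2)
  P2 vs B: payoffs [0, 0] → best response X/Y (payoff 0)
Mutual best responses: (B,X), (B,Y) → Nash equilibria.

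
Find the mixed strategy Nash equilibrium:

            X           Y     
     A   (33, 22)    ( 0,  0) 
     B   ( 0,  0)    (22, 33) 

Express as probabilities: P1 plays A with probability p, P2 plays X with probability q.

p = 0.6, q = 0.4

Work:
Find probabilities that make opponent indifferent:
P2 chooses q to make P1 indifferent between A and B
P1 chooses p to make P2 indifferent between X and Y
Mixed NE: P1 plays (A: 0.6, B: 0.4), P2 plays (X: 0.4, Y: 0.6)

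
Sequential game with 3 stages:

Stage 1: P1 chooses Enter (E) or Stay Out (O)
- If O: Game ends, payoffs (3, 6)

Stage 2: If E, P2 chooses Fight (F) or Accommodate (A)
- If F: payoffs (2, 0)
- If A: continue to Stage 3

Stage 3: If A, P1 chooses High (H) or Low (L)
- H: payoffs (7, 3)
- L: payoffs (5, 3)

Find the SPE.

SPE: (E, A, H); Outcome (7, 3)

Work:
Stage 3: P1 chooses H (7 vs 5)
Stage 2: P2: F->0, A->3 (anticipating H). Choose A
Stage 1: P1: O->3, E->7 (anticipating A, H). Choose E
SPE path: E -> A -> H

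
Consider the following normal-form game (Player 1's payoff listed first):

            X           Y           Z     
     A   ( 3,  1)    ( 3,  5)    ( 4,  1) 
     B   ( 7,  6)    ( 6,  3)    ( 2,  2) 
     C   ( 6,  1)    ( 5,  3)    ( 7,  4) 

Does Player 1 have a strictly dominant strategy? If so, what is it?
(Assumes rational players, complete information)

No strictly dominant strategy exists for Player 1

Work:
A strategy strictly dominates another if it gives a strictly higher payoff against every opponent action. Compare each pair of P1's strategies column-by-column:
  A vs B: [3 vs 7, 3 vs 6, 4 vs 2] → A does not strictly dominate B (column X: 3 ≤ 7)
  A vs C: [3 vs 6, 3 vs 5, 4 vs 7] → A does not strictly dominate C (column X: 3 ≤ 6)
  B vs A: [7 vs 3, 6 vs 3, 2 vs 4] → B does not strictly dominate A (column Z: 2 ≤ 4)
  B vs C: [7 vs 6, 6 vs 5, 2 vs 7] → B does not strictly dominate C (column Z: 2 ≤ 7)
  C vs A: [6 vs 3, 5 vs 3, 7 vs 4] → C strictly dominates A
  C vs B: [6 vs 7, 5 vs 6, 7 vs 2] → C does not strictly dominate B (column X: 6 ≤ 7)
No single strategy strictly dominates all others → no strictly dominant strategy.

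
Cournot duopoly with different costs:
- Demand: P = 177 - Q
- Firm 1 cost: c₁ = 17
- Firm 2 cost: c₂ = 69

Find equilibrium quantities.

q₁* = 70.67, q₂* = 18.67

Work:
Reaction: q₁ = (177 - 17 - q₂)/2
Reaction: q₂ = (177 - 69 - q₁)/2
Solve simultaneously:
q₁* = (177 - 2×17 + 69)/3 = 70.67
q₂* = (177 - 2×69 + 17)/3 = 18.67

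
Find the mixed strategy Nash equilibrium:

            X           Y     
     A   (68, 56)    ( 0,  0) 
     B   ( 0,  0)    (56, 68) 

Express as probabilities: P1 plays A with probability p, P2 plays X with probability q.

p = 0.5484, q = 0.4516

Work:
Find probabilities that make opponent indifferent:
P2 chooses q to make P1 indifferent between A and B
P1 chooses p to make P2 indifferent between X and Y
Mixed NE: P1 plays (A: 0.5484, B: 0.4516), P2 plays (X: 0.4516, Y: 0.5484)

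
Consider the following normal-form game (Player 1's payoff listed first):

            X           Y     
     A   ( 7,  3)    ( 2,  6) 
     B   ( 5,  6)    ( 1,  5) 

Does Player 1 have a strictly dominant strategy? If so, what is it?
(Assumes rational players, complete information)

Yes, Player 1's strictly dominant strategy is A

Work:
A strategy strictly dominates another if it gives a strictly higher payoff against every opponent action. Compare each pair of P1's strategies column-by-column:
  A vs B: [7 vs 5, 2 vs 1] → A strictly dominates B
  B vs A: [5 vs 7, 1 vs 2] → B does not strictly dominate A (column X: 5 ≤ 7)
A strictly dominates every other strategy → strictly dominant.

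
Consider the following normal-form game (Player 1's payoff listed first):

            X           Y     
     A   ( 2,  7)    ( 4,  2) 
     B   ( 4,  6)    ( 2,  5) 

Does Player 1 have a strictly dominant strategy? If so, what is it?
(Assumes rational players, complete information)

No strictly dominant strategy exists for Player 1

Work:
A strategy strictly dominates another if it gives a strictly higher payoff against every opponent action. Compare each pair of P1's strategies column-by-column:
  A vs B: [2 vs 4, 4 vs 2] → A does not strictly dominate B (column X: 2 ≤ 4)
  B vs A: [4 vs 2, 2 vs 4] → B does not strictly dominate A (column Y: 2 ≤ 4)
No single strategy strictly dominates all others → no strictly dominant strategy.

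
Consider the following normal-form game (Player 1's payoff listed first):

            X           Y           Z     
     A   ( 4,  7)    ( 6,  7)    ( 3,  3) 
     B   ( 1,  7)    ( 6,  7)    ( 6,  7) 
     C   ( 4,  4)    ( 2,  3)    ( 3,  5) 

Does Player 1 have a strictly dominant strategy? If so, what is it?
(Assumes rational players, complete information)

No strictly dominant strategy exists for Player 1

Work:
A strategy strictly dominates another if it gives a strictly higher payoff against every opponent action. Compare each pair of P1's strategies column-by-column:
  A vs B: [4 vs 1, 6 vs 6, 3 vs 6] → A does not strictly dominate B (column Y: 6 ≤ 6)
  A vs C: [4 vs 4, 6 vs 2, 3 vs 3] → A does not strictly dominate C (column X: 4 ≤ 4)
  B vs A: [1 vs 4, 6 vs 6, 6 vs 3] → B does not strictly dominate A (column X: 1 ≤ 4)
  B vs C: [1 vs 4, 6 vs 2, 6 vs 3] → B does not strictly dominate C (column X: 1 ≤ 4)
  C vs A: [4 vs 4, 2 vs 6, 3 vs 3] → C does not strictly dominate A (column X: 4 ≤ 4)
  C vs B: [4 vs 1, 2 vs 6, 3 vs 6] → C does not strictly dominate B (column Y: 2 ≤ 6)
No single strategy strictly dominates all others → no strictly dominant strategy.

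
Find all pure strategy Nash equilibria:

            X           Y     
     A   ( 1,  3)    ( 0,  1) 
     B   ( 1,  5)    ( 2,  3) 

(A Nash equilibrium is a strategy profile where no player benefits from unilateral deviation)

Nash equilibrium: (A, X), (B, X)

Work:
Best responses:
  P1 vs X: payoffs [1, 1] → best response A/B (payoff 1)
  P1 vs Y: payoffs [0, 2] → best response B (payoff 2)
  P2 vs A: payoffs [3, 1] → best response X (payoff 3)
  P2 vs B: payoffs [5, 3] → best response X (payoff 5)
Mutual best responses: (A,X), (B,X) → Nash equilibria.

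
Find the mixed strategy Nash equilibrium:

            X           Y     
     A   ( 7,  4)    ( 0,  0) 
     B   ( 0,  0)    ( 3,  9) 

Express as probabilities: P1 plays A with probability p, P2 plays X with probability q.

p = 0.6923, q = 0.3

Work:
Find probabilities that make opponent indifferent:
P2 chooses q to make P1 indifferent between A and B
P1 chooses p to make P2 indifferent between X and Y
Mixed NE: P1 plays (A: 0.6923, B: 0.3077), P2 plays (X: 0.3, Y: 0.7)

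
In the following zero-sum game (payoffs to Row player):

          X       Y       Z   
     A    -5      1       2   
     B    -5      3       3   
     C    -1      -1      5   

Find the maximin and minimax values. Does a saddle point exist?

Maximin = -1, Minimax = -1, Saddle: True

Work:
Row minimums: [-5, -5, -1] → maximin = -1
Column maximums: [-1, 3, 5] → minimax = -1
Saddle point exists! Game value = -1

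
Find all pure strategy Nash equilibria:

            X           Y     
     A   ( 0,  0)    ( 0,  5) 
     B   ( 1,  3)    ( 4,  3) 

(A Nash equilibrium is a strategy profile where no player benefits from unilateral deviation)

Nash equilibrium: (B, X), (B, Y)

Work:
Best responses:
  P1 vs X: payoffs [0, 1] → best response B (payoff 1)
  P1 vs Y: payoffs [0, 4] → best response B (payoff 4)
  P2 vs A: payoffs [0, 5] → best response Y (payoff 5)
  P2 vs B: payoffs [3, 3] → best response X/Y (payoff 3)
Mutual best responses: (B,X), (B,Y) → Nash equilibria.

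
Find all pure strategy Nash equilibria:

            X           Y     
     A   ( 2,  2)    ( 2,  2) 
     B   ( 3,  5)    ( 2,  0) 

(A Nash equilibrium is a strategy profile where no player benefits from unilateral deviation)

Nash equilibrium: (A, Y), (B, X)

Work:
Best responses:
  P1 vs X: payoffs [2, 3] → best response B (payoff 3)
  P1 vs Y: payoffs [2, 2] → best response A/B (payoff 2)
  P2 vs A: payoffs [2, 2] → best response X/Y (payoff 2)
  P2 vs B: payoffs [5, 0] → best response X (payoff 5)
Mutual best responses: (A,Y), (B,X) → Nash equilibria.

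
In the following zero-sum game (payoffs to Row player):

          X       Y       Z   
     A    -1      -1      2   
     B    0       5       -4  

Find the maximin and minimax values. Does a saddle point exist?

Maximin = -1, Minimax = 0, Saddle: False

Work:
Row minimums: [-1, -4] → maximin = -1
Column maximums: [0, 5, 2] → minimax = 0
No saddle point (maximin ≠ minimax). Mixed strategy needed.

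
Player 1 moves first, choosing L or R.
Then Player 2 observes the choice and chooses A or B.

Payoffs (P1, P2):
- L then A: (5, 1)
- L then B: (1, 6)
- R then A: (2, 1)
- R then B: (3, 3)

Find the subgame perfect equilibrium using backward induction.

P1 plays R, P2 plays B after L and B after R; Payoff (3, 3)

Work:
Backward induction:
After L: P2 chooses B → P1 gets 1
After R: P2 chooses B → P1 gets 3
P1 chooses R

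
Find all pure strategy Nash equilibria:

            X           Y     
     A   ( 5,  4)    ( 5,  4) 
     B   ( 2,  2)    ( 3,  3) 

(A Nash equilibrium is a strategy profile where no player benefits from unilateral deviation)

Nash equilibrium: (A, X), (A, Y)

Work:
Best responses:
  P1 vs X: payoffs [5, 2] → best response A (payoff 5)
  P1 vs Y: payoffs [5, 3] → best response A (payoff 5)
  P2 vs A: payoffs [4, 4] → best response X/Y (payoff 4)
  P2 vs B: payoffs [2, 3] → best response Y (payoff 3)
Mutual best responses: (A,X), (A,Y) → Nash equilibria.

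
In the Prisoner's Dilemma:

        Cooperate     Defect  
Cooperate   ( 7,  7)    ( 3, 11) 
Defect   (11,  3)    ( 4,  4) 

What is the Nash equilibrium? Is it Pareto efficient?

(Defect, Defect) is NE; not Pareto efficient

Work:
Defect dominates Cooperate for both players:
If P2 cooperates: Defect (11) > Cooperate (7)
If P2 defects: Defect (4) > Cooperate (3)
NE: (Defect, Defect) with payoff (4, 4)
But (Cooperate, Cooperate) = (7, 7) Pareto dominates (4, 4)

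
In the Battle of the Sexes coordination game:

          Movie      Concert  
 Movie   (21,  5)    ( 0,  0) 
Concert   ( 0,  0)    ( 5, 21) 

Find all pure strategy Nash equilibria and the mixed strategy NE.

Pure NE: (Movie, Movie) and (Concert, Concert); Mixed NE: p = 0.8077, q = 0.1923

Work:
Check pure NE:
(Movie, Movie): (21, 5) - no unilateral deviation beneficial
(Concert, Concert): (5, 21) - no unilateral deviation beneficial
Mixed NE: P1 plays Movie with p = 0.8077, P2 plays Movie with q = 0.1923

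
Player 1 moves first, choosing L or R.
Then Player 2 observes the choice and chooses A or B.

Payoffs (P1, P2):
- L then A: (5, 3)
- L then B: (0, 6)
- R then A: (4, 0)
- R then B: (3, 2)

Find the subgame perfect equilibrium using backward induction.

P1 plays R, P2 plays B after L and B after R; Payoff (3, 2)

Work:
Backward induction:
After L: P2 chooses B → P1 gets 0
After R: P2 chooses B → P1 gets 3
P1 chooses R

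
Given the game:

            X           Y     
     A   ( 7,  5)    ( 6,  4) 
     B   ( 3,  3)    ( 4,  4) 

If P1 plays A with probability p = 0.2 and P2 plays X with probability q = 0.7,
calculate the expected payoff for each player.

E[P1] = 3.98, E[P2] = 3.58

Work:
E[P1] = p·q·π₁(A,X) + p·(1-q)·π₁(A,Y) + (1-p)·q·π₁(B,X) + (1-p)·(1-q)·π₁(B,Y)
= 0.2·0.7·7 + 0.2·0.3·6 + 0.8·0.7·3 + 0.8·0.3·4
= 3.98

E[P2] = 3.58 (similar calculation)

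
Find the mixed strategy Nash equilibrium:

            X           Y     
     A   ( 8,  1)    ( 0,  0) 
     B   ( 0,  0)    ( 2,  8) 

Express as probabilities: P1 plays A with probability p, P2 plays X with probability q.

p = 0.8889, q = 0.2

Work:
Find probabilities that make opponent indifferent:
P2 chooses q to make P1 indifferent between A and B
P1 chooses p to make P2 indifferent between X and Y
Mixed NE: P1 plays (A: 0.8889, B: 0.1111), P2 plays (X: 0.2, Y: 0.8)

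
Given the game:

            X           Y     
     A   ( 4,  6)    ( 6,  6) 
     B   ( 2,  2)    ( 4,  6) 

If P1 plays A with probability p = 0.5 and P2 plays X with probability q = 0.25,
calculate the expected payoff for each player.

E[P1] = 4.5, E[P2] = 5.5

Work:
E[P1] = p·q·π₁(A,X) + p·(1-q)·π₁(A,Y) + (1-p)·q·π₁(B,X) + (1-p)·(1-q)·π₁(B,Y)
= 0.5·0.25·4 + 0.5·0.75·6 + 0.5·0.25·2 + 0.5·0.75·4
= 4.5

E[P2] = 5.5 (similar calculation)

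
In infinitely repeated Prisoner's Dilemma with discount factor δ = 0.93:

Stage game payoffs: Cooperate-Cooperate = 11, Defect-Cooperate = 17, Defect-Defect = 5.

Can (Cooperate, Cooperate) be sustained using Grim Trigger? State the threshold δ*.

δ* = 0.5; since δ = 0.93 ≥ 0.5, cooperation can be sustained

Work:
For Grim Trigger:
Cooperate forever: 11/(1-δ)
Defect then punished: 17 + 5·δ/(1-δ)
Need: 11/(1-δ) ≥ 17 + 5·δ/(1-δ)
Solving: δ ≥ (T-R)/(T-P) = (17-11)/(17-5) = 0.5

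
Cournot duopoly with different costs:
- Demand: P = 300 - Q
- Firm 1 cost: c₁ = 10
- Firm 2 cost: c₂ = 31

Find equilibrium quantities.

q₁* = 103.67, q₂* = 82.67

Work:
Reaction: q₁ = (300 - 10 - q₂)/2
Reaction: q₂ = (300 - 31 - q₁)/2
Solve simultaneously:
q₁* = (300 - 2×10 + 31)/3 = 103.67
q₂* = (300 - 2×31 + 10)/3 = 82.67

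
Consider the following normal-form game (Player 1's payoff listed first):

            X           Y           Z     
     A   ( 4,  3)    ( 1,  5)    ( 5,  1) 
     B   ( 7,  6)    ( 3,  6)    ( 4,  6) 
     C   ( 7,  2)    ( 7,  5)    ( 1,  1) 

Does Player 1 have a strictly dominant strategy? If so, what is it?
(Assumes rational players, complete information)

No strictly dominant strategy exists for Player 1

Work:
A strategy strictly dominates another if it gives a strictly higher payoff against every opponent action. Compare each pair of P1's strategies column-by-column:
  A vs B: [4 vs 7, 1 vs 3, 5 vs 4] → A does not strictly dominate B (column X: 4 ≤ 7)
  A vs C: [4 vs 7, 1 vs 7, 5 vs 1] → A does not strictly dominate C (column X: 4 ≤ 7)
  B vs A: [7 vs 4, 3 vs 1, 4 vs 5] → B does not strictly dominate A (column Z: 4 ≤ 5)
  B vs C: [7 vs 7, 3 vs 7, 4 vs 1] → B does not strictly dominate C (column X: 7 ≤ 7)
  C vs A: [7 vs 4, 7 vs 1, 1 vs 5] → C does not strictly dominate A (column Z: 1 ≤ 5)
  C vs B: [7 vs 7, 7 vs 3, 1 vs 4] → C does not strictly dominate B (column X: 7 ≤ 7)
No single strategy strictly dominates all others → no strictly dominant strategy.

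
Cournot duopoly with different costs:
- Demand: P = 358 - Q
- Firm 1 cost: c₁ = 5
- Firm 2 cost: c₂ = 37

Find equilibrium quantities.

q₁* = 128.33, q₂* = 96.33

Work:
Reaction: q₁ = (358 - 5 - q₂)/2
Reaction: q₂ = (358 - 37 - q₁)/2
Solve simultaneously:
q₁* = (358 - 2×5 + 37)/3 = 128.33
q₂* = (358 - 2×37 + 5)/3 = 96.33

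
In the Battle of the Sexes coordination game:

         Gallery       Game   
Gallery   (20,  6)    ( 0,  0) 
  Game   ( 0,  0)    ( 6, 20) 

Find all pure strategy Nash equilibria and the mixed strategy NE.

Pure NE: (Gallery, Gallery) and (Game, Game); Mixed NE: p = 0.7692, q = 0.2308

Work:
Check pure NE:
(Gallery, Gallery): (20, 6) - no unilateral deviation beneficial
(Game, Game): (6, 20) - no unilateral deviation beneficial
Mixed NE: P1 plays Gallery with p = 0.7692, P2 plays Gallery with q = 0.2308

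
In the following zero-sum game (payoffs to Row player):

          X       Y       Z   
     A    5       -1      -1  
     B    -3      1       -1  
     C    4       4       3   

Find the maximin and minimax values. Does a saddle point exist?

Maximin = 3, Minimax = 3, Saddle: True

Work:
Row minimums: [-1, -3, 3] → maximin = 3
Column maximums: [5, 4, 3] → minimax = 3
Saddle point exists! Game value = 3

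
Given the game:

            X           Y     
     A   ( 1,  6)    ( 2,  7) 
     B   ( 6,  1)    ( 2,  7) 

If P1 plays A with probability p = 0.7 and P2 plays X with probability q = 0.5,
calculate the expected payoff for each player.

E[P1] = 2.25, E[P2] = 5.75

Work:
E[P1] = p·q·π₁(A,X) + p·(1-q)·π₁(A,Y) + (1-p)·q·π₁(B,X) + (1-p)·(1-q)·π₁(B,Y)
= 0.7·0.5·1 + 0.7·0.5·2 + 0.3·0.5·6 + 0.3·0.5·2
= 2.25

E[P2] = 5.75 (similar calculation)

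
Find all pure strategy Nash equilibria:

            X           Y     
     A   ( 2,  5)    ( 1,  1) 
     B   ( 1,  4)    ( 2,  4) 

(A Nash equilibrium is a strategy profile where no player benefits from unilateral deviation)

Nash equilibrium: (A, X), (B, Y)

Work:
Best responses:
  P1 vs X: payoffs [2, 1] → best response A (payoff 2)
  P1 vs Y: payoffs [1, 2] → best response B (payoff 2)
  P2 vs A: payoffs [5, 1] → best response X (payoff 5)
  P2 vs B: payoffs [4, 4] → best response X/Y (payoff 4)
Mutual best responses: (A,X), (B,Y) → Nash equilibria.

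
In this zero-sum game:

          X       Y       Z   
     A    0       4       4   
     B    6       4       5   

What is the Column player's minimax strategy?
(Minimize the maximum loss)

Column should play Y, value = 4

Work:
Column player minimizes Row's maximum payoff:
Column X: max payoff to Row = 6
Column Y: max payoff to Row = 4
Column Z: max payoff to Row = 5
Minimum is 4, achieved by column Y.
Minimax strategy: Y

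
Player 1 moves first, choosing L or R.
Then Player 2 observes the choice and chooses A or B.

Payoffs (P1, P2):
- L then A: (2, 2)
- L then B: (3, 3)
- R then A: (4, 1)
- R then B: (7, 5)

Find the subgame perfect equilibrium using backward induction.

P1 plays R, P2 plays B after L and B after R; Payoff (7, 5)

Work:
Backward induction:
After L: P2 chooses B → P1 gets 3
After R: P2 chooses B → P1 gets 7
P1 chooses R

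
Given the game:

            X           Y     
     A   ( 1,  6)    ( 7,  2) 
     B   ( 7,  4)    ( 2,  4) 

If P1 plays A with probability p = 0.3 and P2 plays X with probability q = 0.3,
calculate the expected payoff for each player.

E[P1] = 4.01, E[P2] = 3.76

Work:
E[P1] = p·q·π₁(A,X) + p·(1-q)·π₁(A,Y) + (1-p)·q·π₁(B,X) + (1-p)·(1-q)·π₁(B,Y)
= 0.3·0.3·1 + 0.3·0.7·7 + 0.7·0.3·7 + 0.7·0.7·2
= 4.01

E[P2] = 3.76 (similar calculation)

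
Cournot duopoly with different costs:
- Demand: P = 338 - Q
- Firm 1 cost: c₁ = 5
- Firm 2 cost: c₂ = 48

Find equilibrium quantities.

q₁* = 125.33, q₂* = 82.33

Work:
Reaction: q₁ = (338 - 5 - q₂)/2
Reaction: q₂ = (338 - 48 - q₁)/2
Solve simultaneously:
q₁* = (338 - 2×5 + 48)/3 = 125.33
q₂* = (338 - 2×48 + 5)/3 = 82.33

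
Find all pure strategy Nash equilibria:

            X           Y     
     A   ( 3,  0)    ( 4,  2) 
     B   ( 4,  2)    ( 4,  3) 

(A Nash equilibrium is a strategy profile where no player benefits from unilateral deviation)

Nash equilibrium: (A, Y), (B, Y)

Work:
Best responses:
  P1 vs X: payoffs [3, 4] → best response B (payoff 4)
  P1 vs Y: payoffs [4, 4] → best response A/B (payoff 4)
  P2 vs A: payoffs [0, 2] → best response Y (payoff 2)
  P2 vs B: payoffs [2, 3] → best response Y (payoff 3)
Mutual best responses: (A,Y), (B,Y) → Nash equilibria.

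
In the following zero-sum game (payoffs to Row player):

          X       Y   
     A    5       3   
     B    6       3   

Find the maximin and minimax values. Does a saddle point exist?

Maximin = 3, Minimax = 3, Saddle: True

Work:
Row minimums: [3, 3] → maximin = 3
Column maximums: [6, 3] → minimax = 3
Saddle point exists! Game value = 3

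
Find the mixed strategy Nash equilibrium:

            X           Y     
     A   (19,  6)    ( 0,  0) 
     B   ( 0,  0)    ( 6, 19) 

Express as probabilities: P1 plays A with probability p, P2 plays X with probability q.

p = 0.76, q = 0.24

Work:
Find probabilities that make opponent indifferent:
P2 chooses q to make P1 indifferent between A and B
P1 chooses p to make P2 indifferent between X and Y
Mixed NE: P1 plays (A: 0.76, B: 0.24), P2 plays (X: 0.24, Y: 0.76)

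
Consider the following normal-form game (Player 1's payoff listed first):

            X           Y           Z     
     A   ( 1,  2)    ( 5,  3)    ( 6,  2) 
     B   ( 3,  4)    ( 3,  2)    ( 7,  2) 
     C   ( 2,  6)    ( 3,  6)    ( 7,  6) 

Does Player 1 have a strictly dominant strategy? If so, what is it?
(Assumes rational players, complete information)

No strictly dominant strategy exists for Player 1

Work:
A strategy strictly dominates another if it gives a strictly higher payoff against every opponent action. Compare each pair of P1's strategies column-by-column:
  A vs B: [1 vs 3, 5 vs 3, 6 vs 7] → A does not strictly dominate B (column X: 1 ≤ 3)
  A vs C: [1 vs 2, 5 vs 3, 6 vs 7] → A does not strictly dominate C (column X: 1 ≤ 2)
  B vs A: [3 vs 1, 3 vs 5, 7 vs 6] → B does not strictly dominate A (column Y: 3 ≤ 5)
  B vs C: [3 vs 2, 3 vs 3, 7 vs 7] → B does not strictly dominate C (column Y: 3 ≤ 3)
  C vs A: [2 vs 1, 3 vs 5, 7 vs 6] → C does not strictly dominate A (column Y: 3 ≤ 5)
  C vs B: [2 vs 3, 3 vs 3, 7 vs 7] → C does not strictly dominate B (column X: 2 ≤ 3)
No single strategy strictly dominates all others → no strictly dominant strategy.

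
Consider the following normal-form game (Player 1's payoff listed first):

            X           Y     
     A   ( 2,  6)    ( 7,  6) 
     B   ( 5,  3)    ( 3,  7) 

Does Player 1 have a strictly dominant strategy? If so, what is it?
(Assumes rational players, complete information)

No strictly dominant strategy exists for Player 1

Work:
A strategy strictly dominates another if it gives a strictly higher payoff against every opponent action. Compare each pair of P1's strategies column-by-column:
  A vs B: [2 vs 5, 7 vs 3] → A does not strictly dominate B (column X: 2 ≤ 5)
  B vs A: [5 vs 2, 3 vs 7] → B does not strictly dominate A (column Y: 3 ≤ 7)
No single strategy strictly dominates all others → no strictly dominant strategy.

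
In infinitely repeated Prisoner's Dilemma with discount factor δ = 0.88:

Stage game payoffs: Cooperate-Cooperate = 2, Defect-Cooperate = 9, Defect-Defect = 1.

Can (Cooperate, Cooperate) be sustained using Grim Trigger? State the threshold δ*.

δ* = 0.875; since δ = 0.88 ≥ 0.875, cooperation can be sustained

Work:
For Grim Trigger:
Cooperate forever: 2/(1-δ)
Defect then punished: 9 + 1·δ/(1-δ)
Need: 2/(1-δ) ≥ 9 + 1·δ/(1-δ)
Solving: δ ≥ (T-R)/(T-P) = (9-2)/(9-1) = 0.875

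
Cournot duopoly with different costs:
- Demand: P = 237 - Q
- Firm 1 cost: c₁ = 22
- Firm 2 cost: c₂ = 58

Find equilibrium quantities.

q₁* = 83.67, q₂* = 47.67

Work:
Reaction: q₁ = (237 - 22 - q₂)/2
Reaction: q₂ = (237 - 58 - q₁)/2
Solve simultaneously:
q₁* = (237 - 2×22 + 58)/3 = 83.67
q₂* = (237 - 2×58 + 22)/3 = 47.67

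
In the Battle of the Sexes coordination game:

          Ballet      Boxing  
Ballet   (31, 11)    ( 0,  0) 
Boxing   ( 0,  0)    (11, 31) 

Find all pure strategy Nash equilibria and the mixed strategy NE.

Pure NE: (Ballet, Ballet) and (Boxing, Boxing); Mixed NE: p = 0.7381, q = 0.2619

Work:
Check pure NE:
(Ballet, Ballet): (31, 11) - no unilateral deviation beneficial
(Boxing, Boxing): (11, 31) - no unilateral deviation beneficial
Mixed NE: P1 plays Ballet with p = 0.7381, P2 plays Ballet with q = 0.2619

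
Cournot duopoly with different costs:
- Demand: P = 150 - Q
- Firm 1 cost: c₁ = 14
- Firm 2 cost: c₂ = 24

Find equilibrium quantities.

q₁* = 48.67, q₂* = 38.67

Work:
Reaction: q₁ = (150 - 14 - q₂)/2
Reaction: q₂ = (150 - 24 - q₁)/2
Solve simultaneously:
q₁* = (150 - 2×14 + 24)/3 = 48.67
q₂* = (150 - 2×24 + 14)/3 = 38.67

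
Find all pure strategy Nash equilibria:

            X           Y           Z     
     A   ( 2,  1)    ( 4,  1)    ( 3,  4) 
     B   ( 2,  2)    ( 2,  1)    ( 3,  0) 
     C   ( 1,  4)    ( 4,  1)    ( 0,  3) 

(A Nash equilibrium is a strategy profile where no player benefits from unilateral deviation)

Nash equilibrium: (A, Z), (B, X)

Work:
Best responses:
  P1 vs X: payoffs [2, 2, 1] → best response A/B (payoff 2)
  P1 vs Y: payoffs [4, 2, 4] → best response A/C (payoff 4)
  P1 vs Z: payoffs [3, 3, 0] → best response A/B (payoff 3)
  P2 vs A: payoffs [1, 1, 4] → best response Z (payoff 4)
  P2 vs B: payoffs [2, 1, 0] → best response X (payoff 2)
  P2 vs C: payoffs [4, 1, 3] → best response X (payoff 4)
Mutual best responses: (A,Z), (B,X) → Nash equilibria.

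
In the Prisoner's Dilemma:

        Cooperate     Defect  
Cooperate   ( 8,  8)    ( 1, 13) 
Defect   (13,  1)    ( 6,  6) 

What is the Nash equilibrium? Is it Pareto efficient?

(Defect, Defect) is NE; not Pareto efficient

Work:
Defect dominates Cooperate for both players:
If P2 cooperates: Defect (13) > Cooperate (8)
If P2 defects: Defect (6) > Cooperate (1)
NE: (Defect, Defect) with payoff (6, 6)
But (Cooperate, Cooperate) = (8, 8) Pareto dominates (6, 6)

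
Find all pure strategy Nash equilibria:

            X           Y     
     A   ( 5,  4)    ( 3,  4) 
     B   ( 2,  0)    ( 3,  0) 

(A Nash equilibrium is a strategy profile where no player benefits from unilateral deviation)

Nash equilibrium: (A, X), (A, Y), (B, Y)

Work:
Best responses:
  P1 vs X: payoffs [5, 2] → best response A (payoff 5)
  P1 vs Y: payoffs [3, 3] → best response A/B (payoff 3)
  P2 vs A: payoffs [4, 4] → best response X/Y (payoff 4)
  P2 vs B: payoffs [0, 0] → best response X/Y (payoff 0)
Mutual best responses: (A,X), (A,Y), (B,Y) → Nash equilibria.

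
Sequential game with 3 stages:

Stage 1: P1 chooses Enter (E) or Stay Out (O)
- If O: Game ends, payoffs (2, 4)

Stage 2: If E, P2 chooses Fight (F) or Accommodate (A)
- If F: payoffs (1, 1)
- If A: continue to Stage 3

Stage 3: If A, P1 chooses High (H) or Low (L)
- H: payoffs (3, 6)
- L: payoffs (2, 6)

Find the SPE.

SPE: (E, A, H); Outcome (3, 6)

Work:
Stage 3: P1 chooses H (3 vs 2)
Stage 2: P2: F->1, A->6 (anticipating H). Choose A
Stage 1: P1: O->2, E->3 (anticipating A, H). Choose E
SPE path: E -> A -> H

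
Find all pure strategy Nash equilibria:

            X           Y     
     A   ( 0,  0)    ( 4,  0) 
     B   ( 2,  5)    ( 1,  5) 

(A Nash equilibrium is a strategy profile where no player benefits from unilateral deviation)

Nash equilibrium: (A, Y), (B, X)

Work:
Best responses:
  P1 vs X: payoffs [0, 2] → best response B (payoff 2)
  P1 vs Y: payoffs [4, 1] → best response A (payoff 4)
  P2 vs A: payoffs [0, 0] → best response X/Y (payoff 0)
  P2 vs B: payoffs [5, 5] → best response X/Y (payoff 5)
Mutual best responses: (A,Y), (B,X) → Nash equilibria.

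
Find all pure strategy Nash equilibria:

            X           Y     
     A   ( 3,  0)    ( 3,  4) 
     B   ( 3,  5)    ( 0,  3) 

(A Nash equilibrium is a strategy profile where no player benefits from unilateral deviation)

Nash equilibrium: (A, Y), (B, X)

Work:
Best responses:
  P1 vs X: payoffs [3, 3] → best response A/B (payoff 3)
  P1 vs Y: payoffs [3, 0] → best response A (payoff 3)
  P2 vs A: payoffs [0, 4] → best response Y (payoff 4)
  P2 vs B: payoffs [5, 3] → best response X (payoff 5)
Mutual best responses: (A,Y), (B,X) → Nash equilibria.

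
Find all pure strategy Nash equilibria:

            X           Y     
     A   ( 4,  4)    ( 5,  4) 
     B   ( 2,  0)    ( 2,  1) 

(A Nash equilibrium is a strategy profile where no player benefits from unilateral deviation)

Nash equilibrium: (A, X), (A, Y)

Work:
Best responses:
  P1 vs X: payoffs [4, 2] → best response A (payoff 4)
  P1 vs Y: payoffs [5, 2] → best response A (payoff 5)
  P2 vs A: payoffs [4, 4] → best response X/Y (payoff 4)
  P2 vs B: payoffs [0, 1] → best response Y (payoff 1)
Mutual best responses: (A,X), (A,Y) → Nash equilibria.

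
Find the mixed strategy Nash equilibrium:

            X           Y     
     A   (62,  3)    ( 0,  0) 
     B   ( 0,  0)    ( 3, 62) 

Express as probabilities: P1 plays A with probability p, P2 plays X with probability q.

p = 0.9538, q = 0.0462

Work:
Find probabilities that make opponent indifferent:
P2 chooses q to make P1 indifferent between A and B
P1 chooses p to make P2 indifferent between X and Y
Mixed NE: P1 plays (A: 0.9538, B: 0.0462), P2 plays (X: 0.0462, Y: 0.9538)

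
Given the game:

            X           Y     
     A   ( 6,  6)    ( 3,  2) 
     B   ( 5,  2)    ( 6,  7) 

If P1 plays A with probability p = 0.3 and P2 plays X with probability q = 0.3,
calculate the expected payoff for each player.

E[P1] = 5.16, E[P2] = 4.81

Work:
E[P1] = p·q·π₁(A,X) + p·(1-q)·π₁(A,Y) + (1-p)·q·π₁(B,X) + (1-p)·(1-q)·π₁(B,Y)
= 0.3·0.3·6 + 0.3·0.7·3 + 0.7·0.3·5 + 0.7·0.7·6
= 5.16

E[P2] = 4.81 (similar calculation)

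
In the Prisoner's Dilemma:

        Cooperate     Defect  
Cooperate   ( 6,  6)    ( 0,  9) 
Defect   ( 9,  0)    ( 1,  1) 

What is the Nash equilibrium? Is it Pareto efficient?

(Defect, Defect) is NE; not Pareto efficient

Work:
Defect dominates Cooperate for both players:
If P2 cooperates: Defect (9) > Cooperate (6)
If P2 defects: Defect (1) > Cooperate (0)
NE: (Defect, Defect) with payoff (1, 1)
But (Cooperate, Cooperate) = (6, 6) Pareto dominates (1, 1)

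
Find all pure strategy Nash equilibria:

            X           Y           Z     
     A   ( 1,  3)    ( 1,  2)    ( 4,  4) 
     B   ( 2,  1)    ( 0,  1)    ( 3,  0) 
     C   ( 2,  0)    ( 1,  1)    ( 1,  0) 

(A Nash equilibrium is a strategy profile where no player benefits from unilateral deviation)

Nash equilibrium: (A, Z), (B, X), (C, Y)

Work:
Best responses:
  P1 vs X: payoffs [1, 2, 2] → best response B/C (payoff 2)
  P1 vs Y: payoffs [1, 0, 1] → best response A/C (payoff 1)
  P1 vs Z: payoffs [4, 3, 1] → best response A (payoff 4)
  P2 vs A: payoffs [3, 2, 4] → best response Z (payoff 4)
  P2 vs B: payoffs [1, 1, 0] → best response X/Y (payoff 1)
  P2 vs C: payoffs [0, 1, 0] → best response Y (payoff 1)
Mutual best responses: (A,Z), (B,X), (C,Y) → Nash equilibria.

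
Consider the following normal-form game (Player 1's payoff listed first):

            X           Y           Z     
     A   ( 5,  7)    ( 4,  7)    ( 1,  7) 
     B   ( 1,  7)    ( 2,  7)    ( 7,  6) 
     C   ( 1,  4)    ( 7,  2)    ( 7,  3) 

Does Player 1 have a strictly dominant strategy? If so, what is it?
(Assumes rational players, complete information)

No strictly dominant strategy exists for Player 1

Work:
A strategy strictly dominates another if it gives a strictly higher payoff against every opponent action. Compare each pair of P1's strategies column-by-column:
  A vs B: [5 vs 1, 4 vs 2, 1 vs 7] → A does not strictly dominate B (column Z: 1 ≤ 7)
  A vs C: [5 vs 1, 4 vs 7, 1 vs 7] → A does not strictly dominate C (column Y: 4 ≤ 7)
  B vs A: [1 vs 5, 2 vs 4, 7 vs 1] → B does not strictly dominate A (column X: 1 ≤ 5)
  B vs C: [1 vs 1, 2 vs 7, 7 vs 7] → B does not strictly dominate C (column X: 1 ≤ 1)
  C vs A: [1 vs 5, 7 vs 4, 7 vs 1] → C does not strictly dominate A (column X: 1 ≤ 5)
  C vs B: [1 vs 1, 7 vs 2, 7 vs 7] → C does not strictly dominate B (column X: 1 ≤ 1)
No single strategy strictly dominates all others → no strictly dominant strategy.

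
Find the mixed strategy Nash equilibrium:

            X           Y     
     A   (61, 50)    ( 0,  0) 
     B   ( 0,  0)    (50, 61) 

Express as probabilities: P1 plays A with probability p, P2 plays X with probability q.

p = 0.5495, q = 0.4505

Work:
Find probabilities that make opponent indifferent:
P2 chooses q to make P1 indifferent between A and B
P1 chooses p to make P2 indifferent between X and Y
Mixed NE: P1 plays (A: 0.5495, B: 0.4505), P2 plays (X: 0.4505, Y: 0.5495)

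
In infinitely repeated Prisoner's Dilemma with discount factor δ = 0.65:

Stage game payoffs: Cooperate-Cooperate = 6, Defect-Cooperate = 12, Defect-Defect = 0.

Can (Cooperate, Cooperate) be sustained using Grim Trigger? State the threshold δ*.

δ* = 0.5; since δ = 0.65 ≥ 0.5, cooperation can be sustained

Work:
For Grim Trigger:
Cooperate forever: 6/(1-δ)
Defect then punished: 12 + 0·δ/(1-δ)
Need: 6/(1-δ) ≥ 12 + 0·δ/(1-δ)
Solving: δ ≥ (T-R)/(T-P) = (12-6)/(12-0) = 0.5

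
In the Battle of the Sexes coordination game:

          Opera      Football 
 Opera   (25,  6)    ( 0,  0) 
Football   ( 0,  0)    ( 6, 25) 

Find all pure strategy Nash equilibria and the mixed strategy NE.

Pure NE: (Opera, Opera) and (Football, Football); Mixed NE: p = 0.8065, q = 0.1935

Work:
Check pure NE:
(Opera, Opera): (25, 6) - no unilateral deviation beneficial
(Football, Football): (6, 25) - no unilateral deviation beneficial
Mixed NE: P1 plays Opera with p = 0.8065, P2 plays Opera with q = 0.1935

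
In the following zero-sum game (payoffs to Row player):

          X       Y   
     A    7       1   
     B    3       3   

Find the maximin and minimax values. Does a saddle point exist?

Maximin = 3, Minimax = 3, Saddle: True

Work:
Row minimums: [1, 3] → maximin = 3
Column maximums: [7, 3] → minimax = 3
Saddle point exists! Game value = 3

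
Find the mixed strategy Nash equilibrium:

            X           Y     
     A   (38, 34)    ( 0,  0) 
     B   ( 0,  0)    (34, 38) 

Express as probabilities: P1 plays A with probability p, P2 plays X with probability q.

p = 0.5278, q = 0.4722

Work:
Find probabilities that make opponent indifferent:
P2 chooses q to make P1 indifferent between A and B
P1 chooses p to make P2 indifferent between X and Y
Mixed NE: P1 plays (A: 0.5278, B: 0.4722), P2 plays (X: 0.4722, Y: 0.5278)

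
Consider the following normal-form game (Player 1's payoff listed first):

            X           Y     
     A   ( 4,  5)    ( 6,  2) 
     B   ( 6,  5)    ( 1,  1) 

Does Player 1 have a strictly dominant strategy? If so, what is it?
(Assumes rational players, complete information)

No strictly dominant strategy exists for Player 1

Work:
A strategy strictly dominates another if it gives a strictly higher payoff against every opponent action. Compare each pair of P1's strategies column-by-column:
  A vs B: [4 vs 6, 6 vs 1] → A does not strictly dominate B (column X: 4 ≤ 6)
  B vs A: [6 vs 4, 1 vs 6] → B does not strictly dominate A (column Y: 1 ≤ 6)
No single strategy strictly dominates all others → no strictly dominant strategy.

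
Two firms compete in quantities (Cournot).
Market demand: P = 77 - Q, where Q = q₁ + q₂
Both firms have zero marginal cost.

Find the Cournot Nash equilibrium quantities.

q₁* = q₂* = 25.67; P* = 25.67

Work:
Profit: π_i = P·q_i = (a - q_i - q_j)·q_i
FOC: ∂π_i/∂q_i = a - 2q_i - q_j = 0
Reaction function: q_i = (77 - q_j)/2
Symmetry: q* = 77/3 = 25.67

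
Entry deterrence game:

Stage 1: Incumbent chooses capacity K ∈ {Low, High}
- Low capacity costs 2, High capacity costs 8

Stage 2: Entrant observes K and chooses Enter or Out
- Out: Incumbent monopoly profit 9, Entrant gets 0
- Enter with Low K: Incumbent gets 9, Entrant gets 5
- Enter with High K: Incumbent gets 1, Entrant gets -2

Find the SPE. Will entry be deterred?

SPE: (Low, Enter|Low, Out|High); Entry not deterred. Incumbent net profit = 7, Entrant gets 5

Work:
After Low K: Entrant enters (5 > 0)
After High K: Entrant stays out (-2 < 0)
Incumbent: Low → 9−2=7, High → 9−8=1
Incumbent chooses Low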